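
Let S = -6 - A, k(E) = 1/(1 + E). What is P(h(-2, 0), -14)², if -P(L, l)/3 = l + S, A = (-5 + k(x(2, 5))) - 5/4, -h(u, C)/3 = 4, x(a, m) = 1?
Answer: 29241/16 ≈ 1827.6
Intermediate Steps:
h(u, C) = -12 (h(u, C) = -3*4 = -12)
A = -23/4 (A = (-5 + 1/(1 + 1)) - 5/4 = (-5 + 1/2) - 5*¼ = (-5 + ½) - 5/4 = -9/2 - 5/4 = -23/4 ≈ -5.7500)
S = -¼ (S = -6 - 1*(-23/4) = -6 + 23/4 = -¼ ≈ -0.25000)
P(L, l) = ¾ - 3*l (P(L, l) = -3*(l - ¼) = -3*(-¼ + l) = ¾ - 3*l)
P(h(-2, 0), -14)² = (¾ - 3*(-14))² = (¾ + 42)² = (171/4)² = 29241/16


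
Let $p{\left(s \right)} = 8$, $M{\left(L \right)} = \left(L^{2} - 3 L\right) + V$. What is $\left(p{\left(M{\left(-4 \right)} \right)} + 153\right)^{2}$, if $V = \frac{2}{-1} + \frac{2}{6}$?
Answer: $25921$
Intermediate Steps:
$V = - \frac{5}{3}$ ($V = 2 \left(-1\right) + 2 \cdot \frac{1}{6} = -2 + \frac{1}{3} = - \frac{5}{3} \approx -1.6667$)
$M{\left(L \right)} = - \frac{5}{3} + L^{2} - 3 L$ ($M{\left(L \right)} = \left(L^{2} - 3 L\right) - \frac{5}{3} = - \frac{5}{3} + L^{2} - 3 L$)
$\left(p{\left(M{\left(-4 \right)} \right)} + 153\right)^{2} = \left(8 + 153\right)^{2} = 161^{2} = 25921$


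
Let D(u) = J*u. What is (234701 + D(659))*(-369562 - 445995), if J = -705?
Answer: 187491660958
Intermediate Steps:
D(u) = -705*u
(234701 + D(659))*(-369562 - 445995) = (234701 - 705*659)*(-369562 - 445995) = (234701 - 464595)*(-815557) = -229894*(-815557) = 187491660958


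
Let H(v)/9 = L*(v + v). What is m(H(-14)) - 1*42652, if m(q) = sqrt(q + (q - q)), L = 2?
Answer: -42652 + 6*I*sqrt(14) ≈ -42652.0 + 22.45*I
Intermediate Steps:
H(v) = 36*v (H(v) = 9*(2*(v + v)) = 9*(2*(2*v)) = 9*(4*v) = 36*v)
m(q) = sqrt(q) (m(q) = sqrt(q + 0) = sqrt(q))
m(H(-14)) - 1*42652 = sqrt(36*(-14)) - 1*42652 = sqrt(-504) - 42652 = 6*I*sqrt(14) - 42652 = -42652 + 6*I*sqrt(14)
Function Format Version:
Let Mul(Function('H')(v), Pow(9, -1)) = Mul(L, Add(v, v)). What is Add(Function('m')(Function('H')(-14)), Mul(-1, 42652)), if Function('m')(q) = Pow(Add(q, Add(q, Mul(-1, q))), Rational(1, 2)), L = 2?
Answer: Add(-42652, Mul(6, I, Pow(14, Rational(1, 2)))) ≈ Add(-42652., Mul(22.450, I))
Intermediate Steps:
Function('H')(v) = Mul(36, v) (Function('H')(v) = Mul(9, Mul(2, Add(v, v))) = Mul(9, Mul(2, Mul(2, v))) = Mul(9, Mul(4, v)) = Mul(36, v))
Function('m')(q) = Pow(q, Rational(1, 2)) (Function('m')(q) = Pow(Add(q, 0), Rational(1, 2)) = Pow(q, Rational(1, 2)))
Add(Function('m')(Function('H')(-14)), Mul(-1, 42652)) = Add(Pow(Mul(36, -14), Rational(1, 2)), Mul(-1, 42652)) = Add(Pow(-504, Rational(1, 2)), -42652) = Add(Mul(6, I, Pow(14, Rational(1, 2))), -42652) = Add(-42652, Mul(6, I, Pow(14, Rational(1, 2))))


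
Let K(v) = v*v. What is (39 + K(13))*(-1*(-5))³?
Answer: 26000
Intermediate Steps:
K(v) = v²
(39 + K(13))*(-1*(-5))³ = (39 + 13²)*(-1*(-5))³ = (39 + 169)*5³ = 208*125 = 26000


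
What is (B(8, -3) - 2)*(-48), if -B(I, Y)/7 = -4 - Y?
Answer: -240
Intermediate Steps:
B(I, Y) = 28 + 7*Y (B(I, Y) = -7*(-4 - Y) = 28 + 7*Y)
(B(8, -3) - 2)*(-48) = ((28 + 7*(-3)) - 2)*(-48) = ((28 - 21) - 2)*(-48) = (7 - 2)*(-48) = 5*(-48) = -240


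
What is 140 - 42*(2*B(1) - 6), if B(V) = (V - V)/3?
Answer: 392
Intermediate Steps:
B(V) = 0 (B(V) = 0*(⅓) = 0)
140 - 42*(2*B(1) - 6) = 140 - 42*(2*0 - 6) = 140 - 42*(0 - 6) = 140 - 42*(-6) = 140 + 252 = 392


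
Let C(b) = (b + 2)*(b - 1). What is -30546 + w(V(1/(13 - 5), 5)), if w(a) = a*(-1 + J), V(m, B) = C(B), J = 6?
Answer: -30406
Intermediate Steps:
C(b) = (-1 + b)*(2 + b) (C(b) = (2 + b)*(-1 + b) = (-1 + b)*(2 + b))
V(m, B) = -2 + B + B²
w(a) = 5*a (w(a) = a*(-1 + 6) = a*5 = 5*a)
-30546 + w(V(1/(13 - 5), 5)) = -30546 + 5*(-2 + 5 + 5²) = -30546 + 5*(-2 + 5 + 25) = -30546 + 5*28 = -30546 + 140 = -30406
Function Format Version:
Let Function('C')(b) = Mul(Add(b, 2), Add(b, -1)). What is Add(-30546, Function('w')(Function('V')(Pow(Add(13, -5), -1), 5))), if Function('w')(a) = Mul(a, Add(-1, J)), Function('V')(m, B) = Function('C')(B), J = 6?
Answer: -30406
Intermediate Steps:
Function('C')(b) = Mul(Add(-1, b), Add(2, b)) (Function('C')(b) = Mul(Add(2, b), Add(-1, b)) = Mul(Add(-1, b), Add(2, b)))
Function('V')(m, B) = Add(-2, B, Pow(B, 2))
Function('w')(a) = Mul(5, a) (Function('w')(a) = Mul(a, Add(-1, 6)) = Mul(a, 5) = Mul(5, a))
Add(-30546, Function('w')(Function('V')(Pow(Add(13, -5), -1), 5))) = Add(-30546, Mul(5, Add(-2, 5, Pow(5, 2)))) = Add(-30546, Mul(5, Add(-2, 5, 25))) = Add(-30546, Mul(5, 28)) = Add(-30546, 140) = -30406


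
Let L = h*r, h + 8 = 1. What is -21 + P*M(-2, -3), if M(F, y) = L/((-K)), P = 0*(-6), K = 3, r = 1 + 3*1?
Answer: -21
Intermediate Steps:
r = 4 (r = 1 + 3 = 4)
h = -7 (h = -8 + 1 = -7)
L = -28 (L = -7*4 = -28)
P = 0
M(F, y) = 28/3 (M(F, y) = -28/((-1*3)) = -28/(-3) = -28*(-1/3) = 28/3)
-21 + P*M(-2, -3) = -21 + 0*(28/3) = -21 + 0 = -21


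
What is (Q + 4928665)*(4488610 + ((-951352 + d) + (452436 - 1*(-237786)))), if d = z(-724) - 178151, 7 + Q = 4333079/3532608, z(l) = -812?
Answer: 70488814559066658931/3532608 ≈ 1.9954e+13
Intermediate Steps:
Q = -20395177/3532608 (Q = -7 + 4333079/3532608 = -20395177/3532608 ≈ -5.7734)
d = -178963 (d = -812 - 178151 = -178963)
(Q + 4928665)*(4488610 + ((-951352 + d) + (452436 - 1*(-237786)))) = (-20395177/3532608 + 4928665)*(4488610 + ((-951352 - 178963) + (452436 - 1*(-237786)))) = 17411021013143*(4488610 + (-1130315 + (452436 + 237786)))/3532608 = 17411021013143*(4488610 + (-1130315 + 690222))/3532608 = 17411021013143*(4488610 - 440093)/3532608 = (17411021013143/3532608)*4048517 = 70488814559066658931/3532608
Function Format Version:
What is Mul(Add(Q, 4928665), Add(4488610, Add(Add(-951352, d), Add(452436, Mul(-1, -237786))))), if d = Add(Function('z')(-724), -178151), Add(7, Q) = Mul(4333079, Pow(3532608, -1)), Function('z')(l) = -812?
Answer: Rational(70488814559066658931, 3532608) ≈ 1.9954e+13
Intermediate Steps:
Q = Rational(-20395177, 3532608) (Q = Add(-7, Mul(4333079, Pow(3532608, -1))) = Add(-7, Mul(4333079, Rational(1, 3532608))) = Add(-7, Rational(4333079, 3532608)) = Rational(-20395177, 3532608) ≈ -5.7734)
d = -178963 (d = Add(-812, -178151) = -178963)
Mul(Add(Q, 4928665), Add(4488610, Add(Add(-951352, d), Add(452436, Mul(-1, -237786))))) = Mul(Add(Rational(-20395177, 3532608), 4928665), Add(4488610, Add(Add(-951352, -178963), Add(452436, Mul(-1, -237786))))) = Mul(Rational(17411021013143, 3532608), Add(4488610, Add(-1130315, Add(452436, 237786)))) = Mul(Rational(17411021013143, 3532608), Add(4488610, Add(-1130315, 690222))) = Mul(Rational(17411021013143, 3532608), Add(4488610, -440093)) = Mul(Rational(17411021013143, 3532608), 4048517) = Rational(70488814559066658931, 3532608)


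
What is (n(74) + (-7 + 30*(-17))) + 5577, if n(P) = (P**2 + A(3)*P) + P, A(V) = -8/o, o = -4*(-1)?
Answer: 10462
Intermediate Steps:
o = 4
A(V) = -2 (A(V) = -8/4 = -8*1/4 = -2)
n(P) = P**2 - P (n(P) = (P**2 - 2*P) + P = P**2 - P)
(n(74) + (-7 + 30*(-17))) + 5577 = (74*(-1 + 74) + (-7 + 30*(-17))) + 5577 = (74*73 + (-7 - 510)) + 5577 = (5402 - 517) + 5577 = 4885 + 5577 = 10462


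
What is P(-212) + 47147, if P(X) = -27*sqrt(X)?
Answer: 47147 - 54*I*sqrt(53) ≈ 47147.0 - 393.13*I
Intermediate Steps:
P(-212) + 47147 = -54*I*sqrt(53) + 47147 = 47147 - 54*I*sqrt(53)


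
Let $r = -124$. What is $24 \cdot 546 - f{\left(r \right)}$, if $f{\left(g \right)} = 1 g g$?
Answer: $-2272$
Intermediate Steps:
$f{\left(g \right)} = g^{2}$ ($f{\left(g \right)} = g g = g^{2}$)
$24 \cdot 546 - f{\left(r \right)} = 24 \cdot 546 - \left(-124\right)^{2} = 13104 - 15376 = -2272$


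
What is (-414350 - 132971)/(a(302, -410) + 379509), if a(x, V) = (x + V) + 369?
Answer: -547321/379770 ≈ -1.4412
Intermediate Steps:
a(x, V) = 369 + V + x (a(x, V) = (V + x) + 369 = 369 + V + x)
(-414350 - 132971)/(a(302, -410) + 379509) = (-414350 - 132971)/((369 - 410 + 302) + 379509) = -547321/(261 + 379509) = -547321/379770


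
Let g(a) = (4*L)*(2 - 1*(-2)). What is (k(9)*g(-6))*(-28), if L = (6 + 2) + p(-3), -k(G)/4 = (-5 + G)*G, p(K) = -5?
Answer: 193536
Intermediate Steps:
k(G) = -4*G*(-5 + G) (k(G) = -4*(-5 + G)*G = -4*G*(-5 + G))
L = 3 (L = (6 + 2) - 5 = 8 - 5 = 3)
g(a) = 48 (g(a) = (4*3)*(2 - 1*(-2)) = 12*(2 + 2) = 12*4 = 48)
(k(9)*g(-6))*(-28) = ((4*9*(5 - 1*9))*48)*(-28) = ((4*9*(5 - 9))*48)*(-28) = ((4*9*(-4))*48)*(-28) = -144*48*(-28) = -6912*(-28) = 193536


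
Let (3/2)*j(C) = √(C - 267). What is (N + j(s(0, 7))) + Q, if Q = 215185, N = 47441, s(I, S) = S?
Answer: 262626 + 4*I*√65/3 ≈ 2.6263e+5 + 10.75*I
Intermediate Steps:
j(C) = 2*√(-267 + C)/3 (j(C) = 2*√(C - 267)/3 = 2*√(-267 + C)/3)
(N + j(s(0, 7))) + Q = (47441 + 2*√(-267 + 7)/3) + 215185 = (47441 + 2*√(-260)/3) + 215185 = (47441 + 2*(2*I*√65)/3) + 215185 = (47441 + 4*I*√65/3) + 215185 = 262626 + 4*I*√65/3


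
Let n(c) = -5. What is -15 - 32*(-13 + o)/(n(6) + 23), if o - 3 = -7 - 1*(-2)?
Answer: 35/3 ≈ 11.667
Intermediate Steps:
o = -2 (o = 3 + (-7 - 1*(-2)) = 3 + (-7 + 2) = 3 - 5 = -2)
-15 - 32*(-13 + o)/(n(6) + 23) = -15 - 32*(-13 - 2)/(-5 + 23) = -15 - (-480)/18 = -15 - 32*(-⅚) = -15 + 80/3 = 35/3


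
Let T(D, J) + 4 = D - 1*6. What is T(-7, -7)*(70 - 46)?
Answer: -408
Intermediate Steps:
T(D, J) = -10 + D (T(D, J) = -4 + (D - 1*6) = -4 + (D - 6) = -4 + (-6 + D) = -10 + D)
T(-7, -7)*(70 - 46) = (-10 - 7)*(70 - 46) = -17*24 = -408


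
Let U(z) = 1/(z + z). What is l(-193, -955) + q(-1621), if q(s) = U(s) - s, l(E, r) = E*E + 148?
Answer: 126496355/3242 ≈ 39018.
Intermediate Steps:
l(E, r) = 148 + E² (l(E, r) = E² + 148 = 148 + E²)
U(z) = 1/(2*z)
q(s) = 1/(2*s) - s
l(-193, -955) + q(-1621) = (148 + (-193)²) + ((½)/(-1621) - 1*(-1621)) = (148 + 37249) + ((½)*(-1/1621) + 1621) = 37397 + (-1/3242 + 1621) = 37397 + 5255281/3242 = 126496355/3242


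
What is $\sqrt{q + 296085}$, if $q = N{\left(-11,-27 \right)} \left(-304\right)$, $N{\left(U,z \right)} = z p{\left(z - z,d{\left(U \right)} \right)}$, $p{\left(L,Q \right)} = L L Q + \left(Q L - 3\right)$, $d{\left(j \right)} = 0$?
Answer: $\sqrt{271461} \approx 521.02$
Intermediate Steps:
$p{\left(L,Q \right)} = -3 + L Q + Q L^{2}$ ($p{\left(L,Q \right)} = L^{2} Q + \left(L Q - 3\right) = Q L^{2} + \left(-3 + L Q\right) = -3 + L Q + Q L^{2}$)
$N{\left(U,z \right)} = - 3 z$ ($N{\left(U,z \right)} = z \left(-3 + \left(z - z\right) 0 + 0 \left(z - z\right)^{2}\right) = z \left(-3 + 0 \cdot 0 + 0 \cdot 0^{2}\right) = z \left(-3 + 0 + 0 \cdot 0\right) = z \left(-3 + 0 + 0\right) = z \left(-3\right) = - 3 z$)
$q = -24624$ ($q = \left(-3\right) \left(-27\right) \left(-304\right) = 81 \left(-304\right) = -24624$)
$\sqrt{q + 296085} = \sqrt{-24624 + 296085} = \sqrt{271461}$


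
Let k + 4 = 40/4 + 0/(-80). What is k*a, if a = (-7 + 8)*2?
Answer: 12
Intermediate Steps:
a = 2 (a = 1*2 = 2)
k = 6 (k = -4 + (40/4 + 0/(-80)) = -4 + (40*(¼) + 0*(-1/80)) = -4 + (10 + 0) = -4 + 10 = 6)
k*a = 6*2 = 12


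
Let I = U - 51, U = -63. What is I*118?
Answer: -13452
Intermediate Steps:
I = -114 (I = -63 - 51 = -114)
I*118 = -114*118 = -13452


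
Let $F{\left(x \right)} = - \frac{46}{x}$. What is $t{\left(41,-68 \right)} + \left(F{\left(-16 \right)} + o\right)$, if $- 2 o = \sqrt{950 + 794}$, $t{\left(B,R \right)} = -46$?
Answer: $- \frac{345}{8} - 2 \sqrt{109} \approx -64.006$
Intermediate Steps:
$o = - 2 \sqrt{109}$ ($o = - \frac{\sqrt{950 + 794}}{2} = - \frac{\sqrt{1744}}{2} = - \frac{4 \sqrt{109}}{2} = - 2 \sqrt{109} \approx -20.881$)
$t{\left(41,-68 \right)} + \left(F{\left(-16 \right)} + o\right) = -46 - \left(- \frac{23}{8} + 2 \sqrt{109}\right) = -46 + \left(\frac{23}{8} - 2 \sqrt{109}\right) = - \frac{345}{8} - 2 \sqrt{109}$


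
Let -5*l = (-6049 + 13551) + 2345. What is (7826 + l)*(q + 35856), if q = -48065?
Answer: -357516147/5 ≈ -7.1503e+7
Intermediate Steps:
l = -9847/5 (l = -((-6049 + 13551) + 2345)/5 = -(7502 + 2345)/5 = -⅕*9847 = -9847/5 ≈ -1969.4)
(7826 + l)*(q + 35856) = (7826 - 9847/5)*(-48065 + 35856) = (29283/5)*(-12209) = -357516147/5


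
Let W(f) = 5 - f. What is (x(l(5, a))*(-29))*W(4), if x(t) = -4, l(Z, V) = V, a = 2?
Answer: 116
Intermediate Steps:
(x(l(5, a))*(-29))*W(4) = (-4*(-29))*(5 - 1*4) = 116*(5 - 4) = 116*1 = 116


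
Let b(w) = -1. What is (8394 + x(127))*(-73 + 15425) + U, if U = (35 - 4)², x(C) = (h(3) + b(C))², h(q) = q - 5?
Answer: 129003817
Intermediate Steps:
h(q) = -5 + q
x(C) = 9 (x(C) = ((-5 + 3) - 1)² = (-2 - 1)² = (-3)² = 9)
U = 961 (U = 31² = 961)
(8394 + x(127))*(-73 + 15425) + U = (8394 + 9)*(-73 + 15425) + 961 = 8403*15352 + 961 = 129002856 + 961 = 129003817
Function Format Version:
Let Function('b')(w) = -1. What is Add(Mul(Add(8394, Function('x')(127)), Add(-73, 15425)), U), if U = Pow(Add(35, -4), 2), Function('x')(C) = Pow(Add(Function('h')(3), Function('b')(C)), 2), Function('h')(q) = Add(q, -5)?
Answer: 129003817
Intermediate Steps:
Function('h')(q) = Add(-5, q)
Function('x')(C) = 9 (Function('x')(C) = Pow(Add(Add(-5, 3), -1), 2) = Pow(Add(-2, -1), 2) = Pow(-3, 2) = 9)
U = 961 (U = Pow(31, 2) = 961)
Add(Mul(Add(8394, Function('x')(127)), Add(-73, 15425)), U) = Add(Mul(Add(8394, 9), Add(-73, 15425)), 961) = Add(Mul(8403, 15352), 961) = Add(129002856, 961) = 129003817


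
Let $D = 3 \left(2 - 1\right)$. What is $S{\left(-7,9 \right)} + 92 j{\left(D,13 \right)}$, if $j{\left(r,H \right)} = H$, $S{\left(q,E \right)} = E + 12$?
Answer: $1217$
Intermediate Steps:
$S{\left(q,E \right)} = 12 + E$
$D = 3$ ($D = 3 \cdot 1 = 3$)
$S{\left(-7,9 \right)} + 92 j{\left(D,13 \right)} = \left(12 + 9\right) + 92 \cdot 13 = 21 + 1196 = 1217$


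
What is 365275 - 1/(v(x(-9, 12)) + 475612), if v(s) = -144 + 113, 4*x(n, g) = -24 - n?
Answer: 173717849774/475581 ≈ 3.6528e+5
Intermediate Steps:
x(n, g) = -6 - n/4 (x(n, g) = (-24 - n)/4 = -6 - n/4)
v(s) = -31
365275 - 1/(v(x(-9, 12)) + 475612) = 365275 - 1/(-31 + 475612) = 365275 - 1/475581 = 173717849774/475581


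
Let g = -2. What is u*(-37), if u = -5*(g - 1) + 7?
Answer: -814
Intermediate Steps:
u = 22 (u = -5*(-2 - 1) + 7 = -5*(-3) + 7 = 15 + 7 = 22)
u*(-37) = 22*(-37) = -814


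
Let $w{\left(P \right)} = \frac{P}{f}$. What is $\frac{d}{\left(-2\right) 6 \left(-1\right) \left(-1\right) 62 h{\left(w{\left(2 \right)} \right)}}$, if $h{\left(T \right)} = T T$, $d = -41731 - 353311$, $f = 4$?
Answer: $\frac{197521}{93} \approx 2123.9$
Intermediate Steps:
$w{\left(P \right)} = \frac{P}{4}$
$d = -395042$ ($d = -41731 - 353311 = -395042$)
$h{\left(T \right)} = T^{2}$
$\frac{d}{\left(-2\right) 6 \left(-1\right) \left(-1\right) 62 h{\left(w{\left(2 \right)} \right)}} = - \frac{395042}{\left(-2\right) 6 \left(-1\right) \left(-1\right) 62 \left(\frac{1}{4} \cdot 2\right)^{2}} = - \frac{395042}{\left(-12\right) \left(-1\right) \left(-1\right) 62 \left(\frac{1}{2}\right)^{2}} = - \frac{395042}{12 \left(-1\right) 62 \cdot \frac{1}{4}} = - \frac{395042}{\left(-12\right) 62 \cdot \frac{1}{4}} = - \frac{395042}{\left(-744\right) \frac{1}{4}} = - \frac{395042}{-186} = \left(-395042\right) \left(- \frac{1}{186}\right) = \frac{197521}{93}$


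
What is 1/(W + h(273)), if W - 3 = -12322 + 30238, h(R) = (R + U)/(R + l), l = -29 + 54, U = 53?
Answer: 149/2670094 ≈ 5.5803e-5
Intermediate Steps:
l = 25
h(R) = (53 + R)/(25 + R) (h(R) = (R + 53)/(R + 25) = (53 + R)/(25 + R))
W = 17919 (W = 3 + (-12322 + 30238) = 3 + 17916 = 17919)
1/(W + h(273)) = 1/(17919 + (53 + 273)/(25 + 273)) = 1/(17919 + 326/298) = 1/(17919 + (1/298)*326) = 1/(17919 + 163/149) = 1/(2670094/149) = 149/2670094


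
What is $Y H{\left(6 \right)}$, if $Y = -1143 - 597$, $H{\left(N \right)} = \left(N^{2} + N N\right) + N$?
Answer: $-135720$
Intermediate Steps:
$H{\left(N \right)} = N + 2 N^{2}$ ($H{\left(N \right)} = \left(N^{2} + N^{2}\right) + N = 2 N^{2} + N = N + 2 N^{2}$)
$Y = -1740$
$Y H{\left(6 \right)} = - 1740 \cdot 6 \left(1 + 2 \cdot 6\right) = - 1740 \cdot 6 \left(1 + 12\right) = - 1740 \cdot 6 \cdot 13 = \left(-1740\right) 78 = -135720$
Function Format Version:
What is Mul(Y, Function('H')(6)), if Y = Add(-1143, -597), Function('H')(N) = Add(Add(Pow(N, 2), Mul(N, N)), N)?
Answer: -135720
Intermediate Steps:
Function('H')(N) = Add(N, Mul(2, Pow(N, 2))) (Function('H')(N) = Add(Add(Pow(N, 2), Pow(N, 2)), N) = Add(Mul(2, Pow(N, 2)), N) = Add(N, Mul(2, Pow(N, 2))))
Y = -1740
Mul(Y, Function('H')(6)) = Mul(-1740, Mul(6, Add(1, Mul(2, 6)))) = Mul(-1740, Mul(6, Add(1, 12))) = Mul(-1740, Mul(6, 13)) = Mul(-1740, 78) = -135720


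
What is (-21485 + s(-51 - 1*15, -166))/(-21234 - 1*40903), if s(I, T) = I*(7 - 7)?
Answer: 21485/62137 ≈ 0.34577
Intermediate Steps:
s(I, T) = 0 (s(I, T) = I*0 = 0)
(-21485 + s(-51 - 1*15, -166))/(-21234 - 1*40903) = (-21485 + 0)/(-21234 - 1*40903) = -21485/(-21234 - 40903) = -21485/(-62137) = -21485*(-1/62137) = 21485/62137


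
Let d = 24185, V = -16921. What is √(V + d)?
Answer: 4*√454 ≈ 85.229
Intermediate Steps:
√(V + d) = √(-16921 + 24185) = √7264 = 4*√454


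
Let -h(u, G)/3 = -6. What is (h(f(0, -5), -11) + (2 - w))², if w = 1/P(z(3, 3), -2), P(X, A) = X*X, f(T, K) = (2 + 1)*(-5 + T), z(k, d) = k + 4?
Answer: 958441/2401 ≈ 399.18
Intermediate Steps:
z(k, d) = 4 + k
f(T, K) = -15 + 3*T (f(T, K) = 3*(-5 + T) = -15 + 3*T)
h(u, G) = 18 (h(u, G) = -3*(-6) = 18)
P(X, A) = X²
w = 1/49 (w = 1/((4 + 3)²) = 1/(7²) = 1/49 ≈ 0.020408)
(h(f(0, -5), -11) + (2 - w))² = (18 + (2 - 1*1/49))² = (18 + (2 - 1/49))² = (18 + 97/49)² = (979/49)² = 958441/2401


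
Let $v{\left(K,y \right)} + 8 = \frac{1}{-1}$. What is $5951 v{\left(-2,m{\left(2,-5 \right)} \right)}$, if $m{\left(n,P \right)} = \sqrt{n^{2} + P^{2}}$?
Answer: $-53559$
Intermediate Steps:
$m{\left(n,P \right)} = \sqrt{P^{2} + n^{2}}$
$v{\left(K,y \right)} = -9$ ($v{\left(K,y \right)} = -8 + \frac{1}{-1} = -8 - 1 = -9$)
$5951 v{\left(-2,m{\left(2,-5 \right)} \right)} = 5951 \left(-9\right) = -53559$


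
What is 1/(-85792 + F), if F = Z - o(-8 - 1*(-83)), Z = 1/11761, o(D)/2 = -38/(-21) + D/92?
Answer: -11361126/974753360857 ≈ -1.1655e-5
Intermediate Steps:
o(D) = 76/21 + D/46 (o(D) = 2*(-38/(-21) + D/92) = 2*(-38*(-1/21) + D*(1/92)) = 2*(38/21 + D/92) = 76/21 + D/46)
Z = 1/11761 ≈ 8.5027e-5
F = -59639065/11361126 (F = 1/11761 - (76/21 + (-8 - 1*(-83))/46) = 1/11761 - (76/21 + (-8 + 83)/46) = 1/11761 - (76/21 + (1/46)*75) = 1/11761 - (76/21 + 75/46) = 1/11761 - 1*5071/966 = 1/11761 - 5071/966 = -59639065/11361126 ≈ -5.2494)
1/(-85792 + F) = 1/(-85792 - 59639065/11361126) = 1/(-974753360857/11361126) = -11361126/974753360857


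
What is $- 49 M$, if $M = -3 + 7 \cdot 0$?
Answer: $147$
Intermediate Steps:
$M = -3$ ($M = -3 + 0 = -3$)
$- 49 M = \left(-49\right) \left(-3\right) = 147$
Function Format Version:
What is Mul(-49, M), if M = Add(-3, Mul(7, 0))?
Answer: 147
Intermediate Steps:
M = -3 (M = Add(-3, 0) = -3)
Mul(-49, M) = Mul(-49, -3) = 147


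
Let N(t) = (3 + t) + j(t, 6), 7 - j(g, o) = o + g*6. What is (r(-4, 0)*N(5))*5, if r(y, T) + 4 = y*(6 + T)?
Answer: 2940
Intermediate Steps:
j(g, o) = 7 - o - 6*g (j(g, o) = 7 - (o + g*6) = 7 - (o + 6*g) = 7 + (-o - 6*g) = 7 - o - 6*g)
N(t) = 4 - 5*t (N(t) = (3 + t) + (7 - 1*6 - 6*t) = (3 + t) + (7 - 6 - 6*t) = (3 + t) + (1 - 6*t) = 4 - 5*t)
r(y, T) = -4 + y*(6 + T)
(r(-4, 0)*N(5))*5 = ((-4 + 6*(-4) + 0*(-4))*(4 - 5*5))*5 = ((-4 - 24 + 0)*(4 - 25))*5 = -28*(-21)*5 = 588*5 = 2940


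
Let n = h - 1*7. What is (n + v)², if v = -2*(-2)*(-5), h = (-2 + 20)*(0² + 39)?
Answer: 455625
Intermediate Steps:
h = 702 (h = 18*(0 + 39) = 18*39 = 702)
v = -20 (v = 4*(-5) = -20)
n = 695 (n = 702 - 1*7 = 702 - 7 = 695)
(n + v)² = (695 - 20)² = 675² = 455625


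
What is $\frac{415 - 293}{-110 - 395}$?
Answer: $- \frac{122}{505} \approx -0.24158$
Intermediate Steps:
$\frac{415 - 293}{-110 - 395} = \frac{122}{-505} = 122 \left(- \frac{1}{505}\right) = - \frac{122}{505}$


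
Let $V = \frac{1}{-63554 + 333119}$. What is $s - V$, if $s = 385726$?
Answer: $\frac{103978229189}{269565} \approx 3.8573 \cdot 10^{5}$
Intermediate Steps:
$V = \frac{1}{269565} \approx 3.7097 \cdot 10^{-6}$
$s - V = 385726 - \frac{1}{269565} = \frac{103978229189}{269565}$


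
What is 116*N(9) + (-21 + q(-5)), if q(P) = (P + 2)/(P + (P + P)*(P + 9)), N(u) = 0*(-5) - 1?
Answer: -2054/15 ≈ -136.93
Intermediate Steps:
N(u) = -1 (N(u) = 0 - 1 = -1)
q(P) = (2 + P)/(P + 2*P*(9 + P)) (q(P) = (2 + P)/(P + (2*P)*(9 + P)) = (2 + P)/(P + 2*P*(9 + P)))
116*N(9) + (-21 + q(-5)) = 116*(-1) + (-21 + (2 - 5)/((-5)*(19 + 2*(-5)))) = -116 + (-21 - ⅕*(-3)/(19 - 10)) = -116 + (-21 - ⅕*(-3)/9) = -116 + (-21 - ⅕*⅑*(-3)) = -116 + (-21 + 1/15) = -116 - 314/15 = -2054/15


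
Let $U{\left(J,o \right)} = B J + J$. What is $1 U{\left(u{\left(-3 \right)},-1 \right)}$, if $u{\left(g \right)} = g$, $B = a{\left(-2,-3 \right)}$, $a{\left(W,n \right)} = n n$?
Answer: $-30$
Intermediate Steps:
$a{\left(W,n \right)} = n^{2}$
$B = 9$ ($B = \left(-3\right)^{2} = 9$)
$U{\left(J,o \right)} = 10 J$ ($U{\left(J,o \right)} = 9 J + J = 10 J$)
$1 U{\left(u{\left(-3 \right)},-1 \right)} = 1 \cdot 10 \left(-3\right) = 1 \left(-30\right) = -30$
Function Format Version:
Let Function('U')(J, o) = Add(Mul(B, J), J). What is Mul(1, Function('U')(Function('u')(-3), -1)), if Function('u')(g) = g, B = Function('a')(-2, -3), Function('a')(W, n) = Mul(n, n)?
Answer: -30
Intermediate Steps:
Function('a')(W, n) = Pow(n, 2)
B = 9 (B = Pow(-3, 2) = 9)
Function('U')(J, o) = Mul(10, J) (Function('U')(J, o) = Add(Mul(9, J), J) = Mul(10, J))
Mul(1, Function('U')(Function('u')(-3), -1)) = Mul(1, Mul(10, -3)) = Mul(1, -30) = -30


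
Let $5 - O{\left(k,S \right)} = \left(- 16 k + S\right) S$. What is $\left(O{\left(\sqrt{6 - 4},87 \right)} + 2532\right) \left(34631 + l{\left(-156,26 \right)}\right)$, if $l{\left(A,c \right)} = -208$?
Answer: $-173216536 + 47916816 \sqrt{2} \approx -1.0545 \cdot 10^{8}$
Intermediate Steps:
$O{\left(k,S \right)} = 5 - S \left(S - 16 k\right)$ ($O{\left(k,S \right)} = 5 - \left(- 16 k + S\right) S = 5 - \left(S - 16 k\right) S = 5 - S \left(S - 16 k\right)$)
$\left(O{\left(\sqrt{6 - 4},87 \right)} + 2532\right) \left(34631 + l{\left(-156,26 \right)}\right) = \left(\left(5 - 87^{2} + 16 \cdot 87 \sqrt{6 - 4}\right) + 2532\right) \left(34631 - 208\right) = \left(\left(5 - 7569 + 16 \cdot 87 \sqrt{2}\right) + 2532\right) 34423 = \left(\left(5 - 7569 + 1392 \sqrt{2}\right) + 2532\right) 34423 = \left(\left(-7564 + 1392 \sqrt{2}\right) + 2532\right) 34423 = \left(-5032 + 1392 \sqrt{2}\right) 34423 = -173216536 + 47916816 \sqrt{2}$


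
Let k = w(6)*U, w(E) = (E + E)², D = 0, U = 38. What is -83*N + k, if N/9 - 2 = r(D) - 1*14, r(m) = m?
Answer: 14436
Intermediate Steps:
w(E) = 4*E² (w(E) = (2*E)² = 4*E²)
k = 5472 (k = (4*6²)*38 = (4*36)*38 = 144*38 = 5472)
N = -108 (N = 18 + 9*(0 - 1*14) = 18 + 9*(0 - 14) = 18 + 9*(-14) = 18 - 126 = -108)
-83*N + k = -83*(-108) + 5472 = 8964 + 5472 = 14436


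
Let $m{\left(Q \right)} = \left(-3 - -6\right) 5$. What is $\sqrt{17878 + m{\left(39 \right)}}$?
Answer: $\sqrt{17893} \approx 133.76$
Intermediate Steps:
$m{\left(Q \right)} = 15$ ($m{\left(Q \right)} = \left(-3 + 6\right) 5 = 3 \cdot 5 = 15$)
$\sqrt{17878 + m{\left(39 \right)}} = \sqrt{17878 + 15} = \sqrt{17893}$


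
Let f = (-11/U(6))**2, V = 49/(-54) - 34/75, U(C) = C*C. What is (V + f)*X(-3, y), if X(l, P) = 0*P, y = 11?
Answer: 0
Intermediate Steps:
U(C) = C**2
V = -1837/1350 (V = 49*(-1/54) - 34*1/75 = -49/54 - 34/75 = -1837/1350 ≈ -1.3607)
X(l, P) = 0
f = 121/1296 (f = (-11/(6**2))**2 = (-11/36)**2 = 121/1296 ≈ 0.093364)
(V + f)*X(-3, y) = (-1837/1350 + 121/1296)*0 = -41063/32400*0 = 0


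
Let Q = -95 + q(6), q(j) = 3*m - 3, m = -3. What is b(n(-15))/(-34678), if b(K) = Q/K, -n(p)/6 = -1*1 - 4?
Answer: 107/1040340 ≈ 0.00010285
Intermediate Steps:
q(j) = -12 (q(j) = 3*(-3) - 3 = -9 - 3 = -12)
n(p) = 30 (n(p) = -6*(-1*1 - 4) = -6*(-1 - 4) = -6*(-5) = 30)
Q = -107 (Q = -95 - 12 = -107)
b(K) = -107/K
b(n(-15))/(-34678) = -107/30/(-34678) = -107*1/30*(-1/34678) = -107/30*(-1/34678) = 107/1040340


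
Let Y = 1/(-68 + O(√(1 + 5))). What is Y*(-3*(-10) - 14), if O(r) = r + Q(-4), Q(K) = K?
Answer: -192/863 - 8*√6/2589 ≈ -0.23005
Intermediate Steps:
O(r) = -4 + r (O(r) = r - 4 = -4 + r)
Y = 1/(-72 + √6) (Y = 1/(-68 + (-4 + √(1 + 5))) = 1/(-68 + (-4 + √6)) = 1/(-72 + √6) ≈ -0.014378)
Y*(-3*(-10) - 14) = (-12/863 - √6/5178)*(-3*(-10) - 14) = (-12/863 - √6/5178)*(30 - 14) = (-12/863 - √6/5178)*16 = -192/863 - 8*√6/2589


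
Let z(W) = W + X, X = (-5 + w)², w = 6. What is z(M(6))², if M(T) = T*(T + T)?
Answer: 5329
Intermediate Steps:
M(T) = 2*T² (M(T) = T*(2*T) = 2*T²)
X = 1 (X = (-5 + 6)² = 1² = 1)
z(W) = 1 + W (z(W) = W + 1 = 1 + W)
z(M(6))² = (1 + 2*6²)² = (1 + 2*36)² = (1 + 72)² = 73² = 5329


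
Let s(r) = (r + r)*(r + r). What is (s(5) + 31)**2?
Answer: 17161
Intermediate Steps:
s(r) = 4*r**2 (s(r) = (2*r)*(2*r) = 4*r**2)
(s(5) + 31)**2 = (4*5**2 + 31)**2 = (4*25 + 31)**2 = (100 + 31)**2 = 131**2 = 17161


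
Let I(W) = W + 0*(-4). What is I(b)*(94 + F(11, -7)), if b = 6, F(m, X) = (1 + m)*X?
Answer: 60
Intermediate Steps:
F(m, X) = X*(1 + m)
I(W) = W (I(W) = W + 0 = W)
I(b)*(94 + F(11, -7)) = 6*(94 - 7*(1 + 11)) = 6*(94 - 7*12) = 6*(94 - 84) = 6*10 = 60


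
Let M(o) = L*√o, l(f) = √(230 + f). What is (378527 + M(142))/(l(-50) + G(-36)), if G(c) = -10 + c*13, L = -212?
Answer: -90467953/114152 - 1135581*√5/114152 + 159*√710/28538 + 12667*√142/28538 ≈ -809.33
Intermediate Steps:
M(o) = -212*√o
G(c) = -10 + 13*c
(378527 + M(142))/(l(-50) + G(-36)) = (378527 - 212*√142)/(√(230 - 50) + (-10 + 13*(-36))) = (378527 - 212*√142)/(√180 + (-10 - 468)) = (378527 - 212*√142)/(6*√5 - 478) = (378527 - 212*√142)/(-478 + 6*√5)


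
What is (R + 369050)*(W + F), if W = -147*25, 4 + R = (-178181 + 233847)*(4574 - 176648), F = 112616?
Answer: -1043469824109958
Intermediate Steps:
R = -9578671288 (R = -4 + (-178181 + 233847)*(4574 - 176648) = -4 + 55666*(-172074) = -4 - 9578671284 = -9578671288)
W = -3675
(R + 369050)*(W + F) = (-9578671288 + 369050)*(-3675 + 112616) = -9578302238*108941 = -1043469824109958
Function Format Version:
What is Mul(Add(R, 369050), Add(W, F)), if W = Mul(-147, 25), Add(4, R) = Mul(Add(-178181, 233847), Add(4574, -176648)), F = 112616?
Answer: -1043469824109958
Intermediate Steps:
R = -9578671288 (R = Add(-4, Mul(Add(-178181, 233847), Add(4574, -176648))) = Add(-4, Mul(55666, -172074)) = Add(-4, -9578671284) = -9578671288)
W = -3675
Mul(Add(R, 369050), Add(W, F)) = Mul(Add(-9578671288, 369050), Add(-3675, 112616)) = Mul(-9578302238, 108941) = -1043469824109958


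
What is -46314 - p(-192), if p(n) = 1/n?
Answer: -8892287/192 ≈ -46314.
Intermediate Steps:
-46314 - p(-192) = -46314 - 1/(-192) = -46314 - 1*(-1/192) = -46314 + 1/192 = -8892287/192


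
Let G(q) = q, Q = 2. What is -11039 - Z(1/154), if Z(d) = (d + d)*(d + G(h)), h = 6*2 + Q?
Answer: -130902619/11858 ≈ -11039.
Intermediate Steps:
h = 14 (h = 6*2 + 2 = 12 + 2 = 14)
Z(d) = 2*d*(14 + d) (Z(d) = (d + d)*(d + 14) = (2*d)*(14 + d) = 2*d*(14 + d))
-11039 - Z(1/154) = -11039 - 2*(14 + 1/154)/154 = -11039 - 2*2157/(154*154) = -11039 - 1*2157/11858 = -11039 - 2157/11858 = -130902619/11858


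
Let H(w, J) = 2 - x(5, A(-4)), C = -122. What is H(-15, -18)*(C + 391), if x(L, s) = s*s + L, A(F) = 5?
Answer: -7532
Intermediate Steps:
x(L, s) = L + s² (x(L, s) = s² + L = L + s²)
H(w, J) = -28 (H(w, J) = 2 - (5 + 5²) = 2 - (5 + 25) = 2 - 1*30 = 2 - 30 = -28)
H(-15, -18)*(C + 391) = -28*(-122 + 391) = -28*269 = -7532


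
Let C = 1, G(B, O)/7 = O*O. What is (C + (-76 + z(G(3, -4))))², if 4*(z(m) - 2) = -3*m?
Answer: 24649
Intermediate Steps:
G(B, O) = 7*O² (G(B, O) = 7*(O*O) = 7*O²)
z(m) = 2 - 3*m/4 (z(m) = 2 + (-3*m)/4 = 2 - 3*m/4)
(C + (-76 + z(G(3, -4))))² = (1 + (-76 + (2 - 21*(-4)²/4)))² = (1 + (-76 + (2 - 21*16/4)))² = (1 + (-76 + (2 - ¾*112)))² = (1 + (-76 + (2 - 84)))² = (1 + (-76 - 82))² = (1 - 158)² = (-157)² = 24649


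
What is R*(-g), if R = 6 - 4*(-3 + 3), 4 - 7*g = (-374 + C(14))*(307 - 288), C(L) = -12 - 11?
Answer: -45282/7 ≈ -6468.9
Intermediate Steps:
C(L) = -23
g = 7547/7 (g = 4/7 - (-374 - 23)*(307 - 288)/7 = 4/7 - (-397)*19/7 = 4/7 - 1/7*(-7543) = 4/7 + 7543/7 = 7547/7 ≈ 1078.1)
R = 6 (R = 6 - 4*0 = 6 - 1*0 = 6 + 0 = 6)
R*(-g) = 6*(-1*7547/7) = 6*(-7547/7) = -45282/7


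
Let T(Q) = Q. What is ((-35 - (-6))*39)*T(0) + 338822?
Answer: 338822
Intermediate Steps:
((-35 - (-6))*39)*T(0) + 338822 = ((-35 - (-6))*39)*0 + 338822 = ((-35 - 1*(-6))*39)*0 + 338822 = ((-35 + 6)*39)*0 + 338822 = -29*39*0 + 338822 = -1131*0 + 338822 = 0 + 338822 = 338822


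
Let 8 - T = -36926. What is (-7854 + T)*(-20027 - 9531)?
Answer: -859546640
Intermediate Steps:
T = 36934 (T = 8 - 1*(-36926) = 8 + 36926 = 36934)
(-7854 + T)*(-20027 - 9531) = (-7854 + 36934)*(-20027 - 9531) = 29080*(-29558) = -859546640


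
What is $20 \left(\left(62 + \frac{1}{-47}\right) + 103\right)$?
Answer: $\frac{155080}{47} \approx 3299.6$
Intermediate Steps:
$20 \left(\left(62 + \frac{1}{-47}\right) + 103\right) = 20 \left(\left(62 - \frac{1}{47}\right) + 103\right) = 20 \left(\frac{2913}{47} + 103\right) = 20 \cdot \frac{7754}{47} = \frac{155080}{47}$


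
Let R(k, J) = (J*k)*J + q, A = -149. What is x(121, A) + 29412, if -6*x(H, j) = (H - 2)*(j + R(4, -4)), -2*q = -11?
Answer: 123955/4 ≈ 30989.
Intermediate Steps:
q = 11/2 (q = -1/2*(-11) = 11/2 ≈ 5.5000)
R(k, J) = 11/2 + k*J**2 (R(k, J) = (J*k)*J + 11/2 = k*J**2 + 11/2 = 11/2 + k*J**2)
x(H, j) = -(-2 + H)*(139/2 + j)/6 (x(H, j) = -(H - 2)*(j + (11/2 + 4*(-4)**2))/6 = -(-2 + H)*(j + (11/2 + 4*16))/6 = -(-2 + H)*(j + (11/2 + 64))/6 = -(-2 + H)*(j + 139/2)/6 = -(-2 + H)*(139/2 + j)/6)
x(121, A) + 29412 = (139/6 - 139/12*121 + (1/3)*(-149) - 1/6*121*(-149)) + 29412 = (139/6 - 16819/12 - 149/3 + 18029/6) + 29412 = 6307/4 + 29412 = 123955/4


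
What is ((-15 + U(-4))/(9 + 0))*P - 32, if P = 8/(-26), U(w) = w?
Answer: -3668/117 ≈ -31.350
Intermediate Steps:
P = -4/13 (P = 8*(-1/26) = -4/13 ≈ -0.30769)
((-15 + U(-4))/(9 + 0))*P - 32 = ((-15 - 4)/(9 + 0))*(-4/13) - 32 = -19/9*(-4/13) - 32 = 76/117 - 32 = -3668/117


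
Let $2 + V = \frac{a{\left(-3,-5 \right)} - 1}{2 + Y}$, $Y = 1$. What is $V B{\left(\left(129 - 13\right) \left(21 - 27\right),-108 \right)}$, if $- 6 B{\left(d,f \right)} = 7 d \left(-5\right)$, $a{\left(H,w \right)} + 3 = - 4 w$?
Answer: $- \frac{40600}{3} \approx -13533.0$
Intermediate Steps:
$a{\left(H,w \right)} = -3 - 4 w$
$B{\left(d,f \right)} = \frac{35 d}{6}$ ($B{\left(d,f \right)} = - \frac{7 d \left(-5\right)}{6} = - \frac{\left(-35\right) d}{6} = \frac{35 d}{6}$)
$V = \frac{10}{3}$ ($V = -2 + \frac{\left(-3 - -20\right) - 1}{2 + 1} = -2 + \frac{\left(-3 + 20\right) - 1}{3} = -2 + \left(17 - 1\right) \frac{1}{3} = -2 + 16 \cdot \frac{1}{3} = -2 + \frac{16}{3} = \frac{10}{3} \approx 3.3333$)
$V B{\left(\left(129 - 13\right) \left(21 - 27\right),-108 \right)} = \frac{10 \frac{35 \left(129 - 13\right) \left(21 - 27\right)}{6}}{3} = \frac{10 \frac{35 \cdot 116 \left(-6\right)}{6}}{3} = \frac{10 \cdot \frac{35}{6} \left(-696\right)}{3} = \frac{10}{3} \left(-4060\right) = - \frac{40600}{3}$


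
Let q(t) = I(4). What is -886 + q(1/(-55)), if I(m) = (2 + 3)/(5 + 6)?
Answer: -9741/11 ≈ -885.54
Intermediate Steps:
I(m) = 5/11
q(t) = 5/11
-886 + q(1/(-55)) = -886 + 5/11 = -9741/11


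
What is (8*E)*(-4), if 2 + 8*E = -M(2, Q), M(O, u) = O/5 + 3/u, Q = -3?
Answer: 28/5 ≈ 5.6000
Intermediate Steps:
M(O, u) = 3/u + O/5 (M(O, u) = O*(⅕) + 3/u = O/5 + 3/u = 3/u + O/5)
E = -7/40 (E = -¼ + (-(3/(-3) + (⅕)*2))/8 = -¼ + (-(3*(-⅓) + ⅖))/8 = -¼ + (-(-1 + ⅖))/8 = -¼ + (-1*(-⅗))/8 = -¼ + (⅛)*(⅗) = -¼ + 3/40 = -7/40 ≈ -0.17500)
(8*E)*(-4) = (8*(-7/40))*(-4) = -7/5*(-4) = 28/5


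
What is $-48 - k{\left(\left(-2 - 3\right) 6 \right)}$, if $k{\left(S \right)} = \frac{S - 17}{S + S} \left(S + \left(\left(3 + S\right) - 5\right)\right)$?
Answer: $\frac{17}{30} \approx 0.56667$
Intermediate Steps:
$k{\left(S \right)} = \frac{\left(-17 + S\right) \left(-2 + 2 S\right)}{2 S}$ ($k{\left(S \right)} = \frac{-17 + S}{2 S} \left(S + \left(-2 + S\right)\right) = \left(-17 + S\right) \frac{1}{2 S} \left(-2 + 2 S\right) = \frac{-17 + S}{2 S} \left(-2 + 2 S\right) = \frac{\left(-17 + S\right) \left(-2 + 2 S\right)}{2 S}$)
$-48 - k{\left(\left(-2 - 3\right) 6 \right)} = -48 - \left(-18 + \left(-2 - 3\right) 6 + \frac{17}{\left(-2 - 3\right) 6}\right) = -48 - \left(-18 - 30 + \frac{17}{\left(-5\right) 6}\right) = -48 - \left(-18 - 30 + \frac{17}{-30}\right) = -48 - \left(-18 - 30 + 17 \left(- \frac{1}{30}\right)\right) = -48 - \left(-18 - 30 - \frac{17}{30}\right) = -48 - - \frac{1457}{30} = -48 + \frac{1457}{30} = \frac{17}{30}$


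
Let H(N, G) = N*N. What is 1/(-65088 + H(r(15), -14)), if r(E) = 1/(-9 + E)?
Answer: -36/2343167 ≈ -1.5364e-5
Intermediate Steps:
H(N, G) = N²
1/(-65088 + H(r(15), -14)) = 1/(-65088 + (1/(-9 + 15))²) = 1/(-65088 + (1/6)²) = 1/(-65088 + (⅙)²) = 1/(-65088 + 1/36) = 1/(-2343167/36) = -36/2343167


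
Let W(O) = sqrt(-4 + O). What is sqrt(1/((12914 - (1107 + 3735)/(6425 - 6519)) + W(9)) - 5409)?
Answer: sqrt(-3296130964 - 254223*sqrt(5))/sqrt(609379 + 47*sqrt(5)) ≈ 73.546*I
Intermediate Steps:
sqrt(1/((12914 - (1107 + 3735)/(6425 - 6519)) + W(9)) - 5409) = sqrt(1/((12914 - (1107 + 3735)/(6425 - 6519)) + sqrt(-4 + 9)) - 5409) = sqrt(1/((12914 - 4842/(-94)) + sqrt(5)) - 5409) = sqrt(1/((12914 - 4842*(-1)/94) + sqrt(5)) - 5409) = sqrt(1/((12914 - 1*(-2421/47)) + sqrt(5)) - 5409) = sqrt(1/((12914 + 2421/47) + sqrt(5)) - 5409) = sqrt(1/(609379/47 + sqrt(5)) - 5409) = sqrt(-5409 + 1/(609379/47 + sqrt(5)))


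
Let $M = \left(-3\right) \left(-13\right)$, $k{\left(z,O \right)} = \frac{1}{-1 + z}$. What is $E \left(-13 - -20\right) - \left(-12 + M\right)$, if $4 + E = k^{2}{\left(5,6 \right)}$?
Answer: $- \frac{873}{16} \approx -54.563$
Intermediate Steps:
$E = - \frac{63}{16}$ ($E = -4 + \left(\frac{1}{-1 + 5}\right)^{2} = -4 + \left(\frac{1}{4}\right)^{2} = -4 + \frac{1}{16} = - \frac{63}{16} \approx -3.9375$)
$M = 39$
$E \left(-13 - -20\right) - \left(-12 + M\right) = - \frac{63 \left(-13 - -20\right)}{16} + \left(12 - 39\right) = - \frac{63 \left(-13 + 20\right)}{16} + \left(12 - 39\right) = \left(- \frac{63}{16}\right) 7 - 27 = - \frac{441}{16} - 27 = - \frac{873}{16}$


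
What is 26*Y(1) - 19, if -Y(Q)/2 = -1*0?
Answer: -19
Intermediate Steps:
Y(Q) = 0 (Y(Q) = -(-2)*0 = -2*0 = 0)
26*Y(1) - 19 = 26*0 - 19 = 0 - 19 = -19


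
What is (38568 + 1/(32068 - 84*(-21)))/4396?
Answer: 1304832577/148725472 ≈ 8.7734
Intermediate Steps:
(38568 + 1/(32068 - 84*(-21)))/4396 = (38568 + 1/(32068 + 1764))*(1/4396) = (38568 + 1/33832)*(1/4396) = (1304832577/33832)*(1/4396) = 1304832577/148725472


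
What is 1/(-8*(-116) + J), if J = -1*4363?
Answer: -1/3435 ≈ -0.00029112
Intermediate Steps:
J = -4363
1/(-8*(-116) + J) = 1/(-8*(-116) - 4363) = 1/(928 - 4363) = 1/(-3435) = -1/3435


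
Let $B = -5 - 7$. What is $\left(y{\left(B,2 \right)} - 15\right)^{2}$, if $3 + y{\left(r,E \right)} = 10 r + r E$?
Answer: $26244$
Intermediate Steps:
$B = -12$ ($B = -5 - 7 = -12$)
$y{\left(r,E \right)} = -3 + 10 r + E r$ ($y{\left(r,E \right)} = -3 + \left(10 r + r E\right) = -3 + \left(10 r + E r\right) = -3 + 10 r + E r$)
$\left(y{\left(B,2 \right)} - 15\right)^{2} = \left(\left(-3 + 10 \left(-12\right) + 2 \left(-12\right)\right) - 15\right)^{2} = \left(\left(-3 - 120 - 24\right) - 15\right)^{2} = \left(-147 - 15\right)^{2} = \left(-162\right)^{2} = 26244$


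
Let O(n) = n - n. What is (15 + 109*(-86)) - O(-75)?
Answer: -9359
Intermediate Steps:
O(n) = 0
(15 + 109*(-86)) - O(-75) = (15 + 109*(-86)) - 1*0 = (15 - 9374) + 0 = -9359 + 0 = -9359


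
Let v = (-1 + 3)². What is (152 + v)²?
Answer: 24336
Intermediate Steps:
v = 4 (v = 2² = 4)
(152 + v)² = (152 + 4)² = 156² = 24336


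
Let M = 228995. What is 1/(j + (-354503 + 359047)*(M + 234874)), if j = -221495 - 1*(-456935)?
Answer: 1/2108056176 ≈ 4.7437e-10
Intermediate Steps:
j = 235440 (j = -221495 + 456935 = 235440)
1/(j + (-354503 + 359047)*(M + 234874)) = 1/(235440 + (-354503 + 359047)*(228995 + 234874)) = 1/(235440 + 4544*463869) = 1/(235440 + 2107820736) = 1/2108056176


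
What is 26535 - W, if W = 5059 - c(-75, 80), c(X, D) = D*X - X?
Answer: 15551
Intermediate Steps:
c(X, D) = -X + D*X
W = 10984 (W = 5059 - (-75)*(-1 + 80) = 5059 - (-75)*79 = 5059 - 1*(-5925) = 5059 + 5925 = 10984)
26535 - W = 26535 - 1*10984 = 26535 - 10984 = 15551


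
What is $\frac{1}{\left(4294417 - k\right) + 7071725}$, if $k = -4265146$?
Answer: $\frac{1}{15631288} \approx 6.3974 \cdot 10^{-8}$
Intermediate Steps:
$\frac{1}{\left(4294417 - k\right) + 7071725} = \frac{1}{\left(4294417 - -4265146\right) + 7071725} = \frac{1}{\left(4294417 + 4265146\right) + 7071725} = \frac{1}{8559563 + 7071725} = \frac{1}{15631288}$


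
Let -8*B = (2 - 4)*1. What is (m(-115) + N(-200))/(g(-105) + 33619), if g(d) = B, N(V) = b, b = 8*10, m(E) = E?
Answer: -20/19211 ≈ -0.0010411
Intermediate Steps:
b = 80
N(V) = 80
B = ¼ (B = -(2 - 4)/8 = -(-1)/4 = -⅛*(-2) = ¼ ≈ 0.25000)
g(d) = ¼
(m(-115) + N(-200))/(g(-105) + 33619) = (-115 + 80)/(¼ + 33619) = -35/134477/4 = -35*4/134477 = -20/19211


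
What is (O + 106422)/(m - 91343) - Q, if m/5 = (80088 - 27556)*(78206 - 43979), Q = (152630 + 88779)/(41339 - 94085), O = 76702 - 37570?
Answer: 2170267943091377/474185088271842 ≈ 4.5768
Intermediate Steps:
O = 39132
Q = -241409/52746 (Q = 241409/(-52746) = 241409*(-1/52746) = -241409/52746 ≈ -4.5768)
m = 8990063820 (m = 5*((80088 - 27556)*(78206 - 43979)) = 5*(52532*34227) = 5*1798012764 = 8990063820)
(O + 106422)/(m - 91343) - Q = (39132 + 106422)/(8990063820 - 91343) - 1*(-241409/52746) = 145554/8989972477 + 241409/52746 = 2170267943091377/474185088271842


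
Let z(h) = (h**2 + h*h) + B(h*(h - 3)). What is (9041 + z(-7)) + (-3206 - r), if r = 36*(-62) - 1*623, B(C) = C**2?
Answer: 13688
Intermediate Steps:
r = -2855 (r = -2232 - 623 = -2855)
z(h) = 2*h**2 + h**2*(-3 + h)**2 (z(h) = (h**2 + h*h) + (h*(h - 3))**2 = (h**2 + h**2) + (h*(-3 + h))**2 = 2*h**2 + h**2*(-3 + h)**2)
(9041 + z(-7)) + (-3206 - r) = (9041 + (-7)**2*(2 + (-3 - 7)**2)) + (-3206 - 1*(-2855)) = (9041 + 49*(2 + (-10)**2)) + (-3206 + 2855) = (9041 + 49*(2 + 100)) - 351 = (9041 + 49*102) - 351 = (9041 + 4998) - 351 = 14039 - 351 = 13688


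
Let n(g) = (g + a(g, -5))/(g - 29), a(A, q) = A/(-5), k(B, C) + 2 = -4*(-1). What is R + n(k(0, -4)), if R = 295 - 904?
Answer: -82223/135 ≈ -609.06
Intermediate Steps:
k(B, C) = 2 (k(B, C) = -2 - 4*(-1) = -2 + 4 = 2)
a(A, q) = -A/5 (a(A, q) = A*(-1/5) = -A/5)
R = -609
n(g) = 4*g/(5*(-29 + g)) (n(g) = (g - g/5)/(g - 29) = (4*g/5)/(-29 + g) = 4*g/(5*(-29 + g)))
R + n(k(0, -4)) = -609 + (4/5)*2/(-29 + 2) = -609 + (4/5)*2/(-27) = -609 + (4/5)*2*(-1/27) = -609 - 8/135 = -82223/135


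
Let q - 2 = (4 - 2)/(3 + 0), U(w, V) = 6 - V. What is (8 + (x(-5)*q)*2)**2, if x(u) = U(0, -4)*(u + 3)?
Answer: 87616/9 ≈ 9735.1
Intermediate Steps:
q = 8/3 (q = 2 + (4 - 2)/(3 + 0) = 2 + 2/3 = 8/3 ≈ 2.6667)
x(u) = 30 + 10*u (x(u) = (6 - 1*(-4))*(u + 3) = (6 + 4)*(3 + u) = 10*(3 + u) = 30 + 10*u)
(8 + (x(-5)*q)*2)**2 = (8 + ((30 + 10*(-5))*(8/3))*2)**2 = (8 + ((30 - 50)*(8/3))*2)**2 = (8 - 20*8/3*2)**2 = (8 - 160/3*2)**2 = (8 - 320/3)**2 = (-296/3)**2 = 87616/9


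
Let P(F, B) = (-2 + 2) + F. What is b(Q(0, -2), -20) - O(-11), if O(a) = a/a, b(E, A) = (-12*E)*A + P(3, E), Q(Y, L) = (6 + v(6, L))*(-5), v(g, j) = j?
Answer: -4798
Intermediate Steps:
P(F, B) = F (P(F, B) = 0 + F = F)
Q(Y, L) = -30 - 5*L (Q(Y, L) = (6 + L)*(-5) = -30 - 5*L)
b(E, A) = 3 - 12*A*E (b(E, A) = (-12*E)*A + 3 = -12*A*E + 3 = 3 - 12*A*E)
O(a) = 1
b(Q(0, -2), -20) - O(-11) = (3 - 12*(-20)*(-30 - 5*(-2))) - 1*1 = (3 - 12*(-20)*(-30 + 10)) - 1 = (3 - 12*(-20)*(-20)) - 1 = (3 - 4800) - 1 = -4797 - 1 = -4798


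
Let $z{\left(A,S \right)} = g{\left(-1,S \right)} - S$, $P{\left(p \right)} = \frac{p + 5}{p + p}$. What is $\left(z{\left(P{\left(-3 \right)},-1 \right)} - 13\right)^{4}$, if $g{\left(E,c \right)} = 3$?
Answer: $6561$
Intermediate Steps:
$P{\left(p \right)} = \frac{5 + p}{2 p}$
$z{\left(A,S \right)} = 3 - S$
$\left(z{\left(P{\left(-3 \right)},-1 \right)} - 13\right)^{4} = \left(\left(3 - -1\right) - 13\right)^{4} = \left(\left(3 + 1\right) - 13\right)^{4} = \left(4 - 13\right)^{4} = \left(-9\right)^{4} = 6561$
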